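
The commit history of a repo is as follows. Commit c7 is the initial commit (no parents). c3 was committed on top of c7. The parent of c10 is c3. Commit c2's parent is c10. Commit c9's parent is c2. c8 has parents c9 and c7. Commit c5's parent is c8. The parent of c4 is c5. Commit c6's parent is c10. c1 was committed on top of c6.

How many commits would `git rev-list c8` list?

Walking parent pointers from c8: reachable set = {c10, c2, c3, c7, c8, c9}.
That is 6 commits.

6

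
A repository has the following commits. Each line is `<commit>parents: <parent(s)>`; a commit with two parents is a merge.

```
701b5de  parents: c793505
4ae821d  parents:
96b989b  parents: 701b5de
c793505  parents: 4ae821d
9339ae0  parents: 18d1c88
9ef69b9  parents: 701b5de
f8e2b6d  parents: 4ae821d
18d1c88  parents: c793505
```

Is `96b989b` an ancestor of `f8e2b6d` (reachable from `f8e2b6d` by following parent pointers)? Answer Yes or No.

No

Ancestors of f8e2b6d: {4ae821d, f8e2b6d}.
96b989b is not in that set, so it is not an ancestor of f8e2b6d.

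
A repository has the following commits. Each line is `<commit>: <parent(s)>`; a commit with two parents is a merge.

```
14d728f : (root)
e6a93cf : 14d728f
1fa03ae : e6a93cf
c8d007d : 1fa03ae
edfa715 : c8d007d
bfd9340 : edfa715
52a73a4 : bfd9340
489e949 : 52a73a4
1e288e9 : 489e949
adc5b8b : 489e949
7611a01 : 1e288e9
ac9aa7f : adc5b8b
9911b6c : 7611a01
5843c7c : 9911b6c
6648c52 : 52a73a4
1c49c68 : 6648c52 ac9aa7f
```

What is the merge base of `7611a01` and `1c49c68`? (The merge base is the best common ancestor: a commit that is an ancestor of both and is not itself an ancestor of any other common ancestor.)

Ancestors of 7611a01: {14d728f, 1e288e9, 1fa03ae, 489e949, 52a73a4, 7611a01, bfd9340, c8d007d, e6a93cf, edfa715}.
Ancestors of 1c49c68: {14d728f, 1c49c68, 1fa03ae, 489e949, 52a73a4, 6648c52, ac9aa7f, adc5b8b, bfd9340, c8d007d, e6a93cf, edfa715}.
Common ancestors: {14d728f, 1fa03ae, 489e949, 52a73a4, bfd9340, c8d007d, e6a93cf, edfa715}.
Among these, 489e949 is not an ancestor of any other common ancestor — it is the merge base.

489e949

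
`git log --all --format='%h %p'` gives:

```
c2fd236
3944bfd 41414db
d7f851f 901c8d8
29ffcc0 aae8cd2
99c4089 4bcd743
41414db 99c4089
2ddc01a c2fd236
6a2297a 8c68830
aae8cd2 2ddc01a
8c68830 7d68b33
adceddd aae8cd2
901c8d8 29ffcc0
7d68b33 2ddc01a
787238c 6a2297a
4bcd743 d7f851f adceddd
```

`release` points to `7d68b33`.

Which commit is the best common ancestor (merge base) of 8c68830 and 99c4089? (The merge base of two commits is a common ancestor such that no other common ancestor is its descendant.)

Ancestors of 8c68830: {2ddc01a, 7d68b33, 8c68830, c2fd236}.
Ancestors of 99c4089: {29ffcc0, 2ddc01a, 4bcd743, 901c8d8, 99c4089, aae8cd2, adceddd, c2fd236, d7f851f}.
Common ancestors: {2ddc01a, c2fd236}.
Among these, 2ddc01a is not an ancestor of any other common ancestor — it is the merge base.

2ddc01a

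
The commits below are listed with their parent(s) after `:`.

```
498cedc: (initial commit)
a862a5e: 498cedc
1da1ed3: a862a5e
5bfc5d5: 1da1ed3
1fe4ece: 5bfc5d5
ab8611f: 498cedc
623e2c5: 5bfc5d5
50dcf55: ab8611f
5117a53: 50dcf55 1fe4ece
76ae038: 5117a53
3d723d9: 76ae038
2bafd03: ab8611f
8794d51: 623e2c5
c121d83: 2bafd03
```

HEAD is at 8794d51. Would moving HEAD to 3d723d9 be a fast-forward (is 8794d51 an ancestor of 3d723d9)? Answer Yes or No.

A fast-forward from 8794d51 to 3d723d9 is possible iff 8794d51 is an ancestor of 3d723d9.
Ancestors of 3d723d9: {1da1ed3, 1fe4ece, 3d723d9, 498cedc, 50dcf55, 5117a53, 5bfc5d5, 76ae038, a862a5e, ab8611f}.
8794d51 is not among them, so fast-forward is not possible.

No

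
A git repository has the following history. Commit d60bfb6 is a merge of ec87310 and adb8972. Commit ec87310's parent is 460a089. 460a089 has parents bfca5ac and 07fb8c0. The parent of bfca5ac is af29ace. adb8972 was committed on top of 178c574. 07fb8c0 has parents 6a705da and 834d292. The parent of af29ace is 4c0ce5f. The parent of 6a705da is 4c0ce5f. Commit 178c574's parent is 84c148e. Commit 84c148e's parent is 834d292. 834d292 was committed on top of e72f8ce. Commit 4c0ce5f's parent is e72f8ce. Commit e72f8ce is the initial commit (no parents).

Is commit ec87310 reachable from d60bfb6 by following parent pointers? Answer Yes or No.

Yes

Ancestors of d60bfb6 (commits reachable by following parents): {07fb8c0, 178c574, 460a089, 4c0ce5f, 6a705da, 834d292, 84c148e, adb8972, af29ace, bfca5ac, d60bfb6, e72f8ce, ec87310}.
ec87310 is in that set, so it is an ancestor of d60bfb6.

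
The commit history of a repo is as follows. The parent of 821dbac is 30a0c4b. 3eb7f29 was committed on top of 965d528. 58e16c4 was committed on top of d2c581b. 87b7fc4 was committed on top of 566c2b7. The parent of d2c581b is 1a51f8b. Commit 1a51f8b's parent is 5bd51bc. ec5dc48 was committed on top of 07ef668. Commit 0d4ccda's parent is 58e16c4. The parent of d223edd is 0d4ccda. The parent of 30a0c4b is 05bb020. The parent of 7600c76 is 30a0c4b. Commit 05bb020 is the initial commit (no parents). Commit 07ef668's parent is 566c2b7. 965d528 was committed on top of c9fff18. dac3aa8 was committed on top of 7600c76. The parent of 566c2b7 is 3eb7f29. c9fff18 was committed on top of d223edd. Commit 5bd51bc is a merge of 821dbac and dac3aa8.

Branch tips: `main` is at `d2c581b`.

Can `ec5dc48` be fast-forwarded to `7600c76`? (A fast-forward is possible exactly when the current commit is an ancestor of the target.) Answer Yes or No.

A fast-forward from ec5dc48 to 7600c76 is possible iff ec5dc48 is an ancestor of 7600c76.
Ancestors of 7600c76: {05bb020, 30a0c4b, 7600c76}.
ec5dc48 is not among them, so fast-forward is not possible.

No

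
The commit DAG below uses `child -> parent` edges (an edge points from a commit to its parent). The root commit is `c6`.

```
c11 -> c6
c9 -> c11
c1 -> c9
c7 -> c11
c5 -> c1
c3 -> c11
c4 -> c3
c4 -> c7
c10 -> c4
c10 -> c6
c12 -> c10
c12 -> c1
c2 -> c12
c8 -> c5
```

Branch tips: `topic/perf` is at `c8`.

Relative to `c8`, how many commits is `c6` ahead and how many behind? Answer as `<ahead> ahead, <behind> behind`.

0 ahead, 5 behind

Reachable from c6: {c6}.
Reachable from c8: {c1, c11, c5, c6, c8, c9}.
Only in c6's history (ahead): {} — 0.
Only in c8's history (behind): {c1, c11, c5, c8, c9} — 5.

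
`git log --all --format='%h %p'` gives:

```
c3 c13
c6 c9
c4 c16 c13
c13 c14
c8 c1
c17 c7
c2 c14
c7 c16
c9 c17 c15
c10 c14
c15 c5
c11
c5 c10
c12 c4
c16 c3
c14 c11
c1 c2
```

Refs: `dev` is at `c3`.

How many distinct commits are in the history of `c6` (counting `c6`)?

12

Walking parent pointers from c6: reachable set = {c10, c11, c13, c14, c15, c16, c17, c3, c5, c6, c7, c9}.
That is 12 commits.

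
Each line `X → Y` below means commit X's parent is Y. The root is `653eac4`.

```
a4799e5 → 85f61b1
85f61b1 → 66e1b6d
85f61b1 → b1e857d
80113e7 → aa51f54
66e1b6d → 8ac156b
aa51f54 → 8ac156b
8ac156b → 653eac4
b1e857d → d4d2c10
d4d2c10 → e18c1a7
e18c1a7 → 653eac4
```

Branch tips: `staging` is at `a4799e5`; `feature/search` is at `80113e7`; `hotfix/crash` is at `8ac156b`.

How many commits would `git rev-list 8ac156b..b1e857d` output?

3

Reachable from b1e857d: {653eac4, b1e857d, d4d2c10, e18c1a7}.
Reachable from 8ac156b: {653eac4, 8ac156b}.
In b1e857d's history but not 8ac156b's: {b1e857d, d4d2c10, e18c1a7} — 3 commits.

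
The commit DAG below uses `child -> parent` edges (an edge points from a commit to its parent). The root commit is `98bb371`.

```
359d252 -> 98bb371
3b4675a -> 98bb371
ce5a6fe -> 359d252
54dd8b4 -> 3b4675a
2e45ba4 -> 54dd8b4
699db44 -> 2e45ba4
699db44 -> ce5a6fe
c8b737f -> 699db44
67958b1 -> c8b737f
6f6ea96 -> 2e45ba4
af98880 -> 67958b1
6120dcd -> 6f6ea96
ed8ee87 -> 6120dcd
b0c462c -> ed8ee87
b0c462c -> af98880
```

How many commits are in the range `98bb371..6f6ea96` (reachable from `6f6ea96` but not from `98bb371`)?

4

Reachable from 6f6ea96: {2e45ba4, 3b4675a, 54dd8b4, 6f6ea96, 98bb371}.
Reachable from 98bb371: {98bb371}.
In 6f6ea96's history but not 98bb371's: {2e45ba4, 3b4675a, 54dd8b4, 6f6ea96} — 4 commits.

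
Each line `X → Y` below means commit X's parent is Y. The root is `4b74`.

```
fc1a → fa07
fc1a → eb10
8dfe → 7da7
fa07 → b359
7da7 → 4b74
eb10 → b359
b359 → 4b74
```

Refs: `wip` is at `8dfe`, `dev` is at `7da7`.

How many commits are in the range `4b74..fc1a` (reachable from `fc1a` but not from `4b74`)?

Reachable from fc1a: {4b74, b359, eb10, fa07, fc1a}.
Reachable from 4b74: {4b74}.
In fc1a's history but not 4b74's: {b359, eb10, fa07, fc1a} — 4 commits.

4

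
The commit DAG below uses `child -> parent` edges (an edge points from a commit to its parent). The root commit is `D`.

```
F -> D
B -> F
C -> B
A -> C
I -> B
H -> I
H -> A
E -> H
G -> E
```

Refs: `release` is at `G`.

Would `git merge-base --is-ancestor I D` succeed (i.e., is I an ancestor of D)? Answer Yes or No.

Ancestors of D: {D}.
I is not in that set, so it is not an ancestor of D.

No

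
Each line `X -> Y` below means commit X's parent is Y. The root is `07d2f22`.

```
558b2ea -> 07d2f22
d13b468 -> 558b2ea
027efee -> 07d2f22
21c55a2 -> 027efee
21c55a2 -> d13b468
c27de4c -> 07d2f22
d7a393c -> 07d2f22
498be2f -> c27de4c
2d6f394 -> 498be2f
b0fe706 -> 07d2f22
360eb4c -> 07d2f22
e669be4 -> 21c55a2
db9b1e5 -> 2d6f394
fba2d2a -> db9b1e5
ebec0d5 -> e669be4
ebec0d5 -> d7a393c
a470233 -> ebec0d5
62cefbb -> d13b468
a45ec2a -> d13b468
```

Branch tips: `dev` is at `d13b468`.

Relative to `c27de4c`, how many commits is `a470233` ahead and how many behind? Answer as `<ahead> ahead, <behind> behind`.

Reachable from a470233: {027efee, 07d2f22, 21c55a2, 558b2ea, a470233, d13b468, d7a393c, e669be4, ebec0d5}.
Reachable from c27de4c: {07d2f22, c27de4c}.
Only in a470233's history (ahead): {027efee, 21c55a2, 558b2ea, a470233, d13b468, d7a393c, e669be4, ebec0d5} — 8.
Only in c27de4c's history (behind): {c27de4c} — 1.

8 ahead, 1 behind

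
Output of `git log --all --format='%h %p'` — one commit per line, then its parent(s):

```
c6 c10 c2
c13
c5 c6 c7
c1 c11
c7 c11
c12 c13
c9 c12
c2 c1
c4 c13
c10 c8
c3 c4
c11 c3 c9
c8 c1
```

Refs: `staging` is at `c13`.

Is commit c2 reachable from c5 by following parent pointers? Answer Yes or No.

Ancestors of c5 (commits reachable by following parents): {c1, c10, c11, c12, c13, c2, c3, c4, c5, c6, c7, c8, c9}.
c2 is in that set, so it is an ancestor of c5.

Yes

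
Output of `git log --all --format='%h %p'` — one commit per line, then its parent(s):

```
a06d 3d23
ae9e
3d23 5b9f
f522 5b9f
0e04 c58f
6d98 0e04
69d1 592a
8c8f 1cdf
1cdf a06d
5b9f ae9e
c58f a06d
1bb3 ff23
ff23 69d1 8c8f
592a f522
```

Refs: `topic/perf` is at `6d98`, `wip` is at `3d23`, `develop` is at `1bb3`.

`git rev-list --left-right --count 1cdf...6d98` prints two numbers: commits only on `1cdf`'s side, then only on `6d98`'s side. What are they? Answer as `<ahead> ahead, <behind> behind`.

1 ahead, 3 behind

Reachable from 1cdf: {1cdf, 3d23, 5b9f, a06d, ae9e}.
Reachable from 6d98: {0e04, 3d23, 5b9f, 6d98, a06d, ae9e, c58f}.
Only in 1cdf's history (ahead): {1cdf} — 1.
Only in 6d98's history (behind): {0e04, 6d98, c58f} — 3.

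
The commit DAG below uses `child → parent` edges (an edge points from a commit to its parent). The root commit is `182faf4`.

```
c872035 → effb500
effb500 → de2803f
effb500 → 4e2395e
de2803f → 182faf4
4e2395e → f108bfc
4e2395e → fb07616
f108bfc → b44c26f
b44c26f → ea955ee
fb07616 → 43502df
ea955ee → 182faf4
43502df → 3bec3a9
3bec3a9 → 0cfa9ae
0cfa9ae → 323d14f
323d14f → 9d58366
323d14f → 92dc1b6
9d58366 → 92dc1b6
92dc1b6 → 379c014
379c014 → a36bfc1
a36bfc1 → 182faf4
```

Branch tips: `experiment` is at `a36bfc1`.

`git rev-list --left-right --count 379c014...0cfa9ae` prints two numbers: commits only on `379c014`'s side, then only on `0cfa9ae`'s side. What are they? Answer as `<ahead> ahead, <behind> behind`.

Reachable from 379c014: {182faf4, 379c014, a36bfc1}.
Reachable from 0cfa9ae: {0cfa9ae, 182faf4, 323d14f, 379c014, 92dc1b6, 9d58366, a36bfc1}.
Only in 379c014's history (ahead): {} — 0.
Only in 0cfa9ae's history (behind): {0cfa9ae, 323d14f, 92dc1b6, 9d58366} — 4.

0 ahead, 4 behind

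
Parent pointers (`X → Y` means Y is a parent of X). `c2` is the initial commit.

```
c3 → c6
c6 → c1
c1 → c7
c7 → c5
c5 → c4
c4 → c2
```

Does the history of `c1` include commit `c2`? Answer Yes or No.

Ancestors of c1 (commits reachable by following parents): {c1, c2, c4, c5, c7}.
c2 is in that set, so it is an ancestor of c1.

Yes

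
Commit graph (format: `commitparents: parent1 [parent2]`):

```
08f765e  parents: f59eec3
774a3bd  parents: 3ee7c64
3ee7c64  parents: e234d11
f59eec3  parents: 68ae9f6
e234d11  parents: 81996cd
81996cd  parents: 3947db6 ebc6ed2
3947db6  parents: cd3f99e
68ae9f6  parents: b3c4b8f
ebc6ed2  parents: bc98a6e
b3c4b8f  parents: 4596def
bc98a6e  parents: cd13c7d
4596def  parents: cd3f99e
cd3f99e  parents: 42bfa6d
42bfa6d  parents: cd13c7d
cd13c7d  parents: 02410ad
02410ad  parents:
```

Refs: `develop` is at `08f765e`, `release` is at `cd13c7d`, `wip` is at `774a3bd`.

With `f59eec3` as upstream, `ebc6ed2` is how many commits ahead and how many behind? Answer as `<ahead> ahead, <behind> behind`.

2 ahead, 6 behind

Reachable from ebc6ed2: {02410ad, bc98a6e, cd13c7d, ebc6ed2}.
Reachable from f59eec3: {02410ad, 42bfa6d, 4596def, 68ae9f6, b3c4b8f, cd13c7d, cd3f99e, f59eec3}.
Only in ebc6ed2's history (ahead): {bc98a6e, ebc6ed2} — 2.
Only in f59eec3's history (behind): {42bfa6d, 4596def, 68ae9f6, b3c4b8f, cd3f99e, f59eec3} — 6.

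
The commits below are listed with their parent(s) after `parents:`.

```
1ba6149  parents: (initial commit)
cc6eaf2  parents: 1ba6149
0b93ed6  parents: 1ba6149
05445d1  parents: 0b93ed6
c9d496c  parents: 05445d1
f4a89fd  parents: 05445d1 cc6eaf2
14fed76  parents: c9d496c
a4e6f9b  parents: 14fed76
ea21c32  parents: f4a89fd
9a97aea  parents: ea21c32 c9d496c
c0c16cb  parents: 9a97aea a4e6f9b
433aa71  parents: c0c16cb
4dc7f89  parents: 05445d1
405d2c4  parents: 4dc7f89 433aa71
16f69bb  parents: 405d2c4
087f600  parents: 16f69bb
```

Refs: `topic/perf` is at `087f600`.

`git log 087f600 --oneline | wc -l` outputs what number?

Walking parent pointers from 087f600: reachable set = {05445d1, 087f600, 0b93ed6, 14fed76, 16f69bb, 1ba6149, 405d2c4, 433aa71, 4dc7f89, 9a97aea, a4e6f9b, c0c16cb, c9d496c, cc6eaf2, ea21c32, f4a89fd}.
That is 16 commits.

16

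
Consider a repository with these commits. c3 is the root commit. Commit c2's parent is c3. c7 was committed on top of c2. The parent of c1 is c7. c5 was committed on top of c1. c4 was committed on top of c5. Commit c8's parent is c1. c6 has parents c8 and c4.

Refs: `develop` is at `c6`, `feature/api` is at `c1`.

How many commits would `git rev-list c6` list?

8

Walking parent pointers from c6: reachable set = {c1, c2, c3, c4, c5, c6, c7, c8}.
That is 8 commits.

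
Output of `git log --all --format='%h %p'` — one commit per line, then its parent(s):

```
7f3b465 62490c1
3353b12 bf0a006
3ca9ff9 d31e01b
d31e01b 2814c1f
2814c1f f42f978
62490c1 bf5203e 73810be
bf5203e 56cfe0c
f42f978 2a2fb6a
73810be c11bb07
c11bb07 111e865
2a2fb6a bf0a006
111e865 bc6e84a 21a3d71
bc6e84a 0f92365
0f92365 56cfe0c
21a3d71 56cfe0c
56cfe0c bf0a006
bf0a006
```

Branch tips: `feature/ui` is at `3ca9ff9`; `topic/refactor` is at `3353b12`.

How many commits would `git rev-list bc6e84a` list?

Walking parent pointers from bc6e84a: reachable set = {0f92365, 56cfe0c, bc6e84a, bf0a006}.
That is 4 commits.

4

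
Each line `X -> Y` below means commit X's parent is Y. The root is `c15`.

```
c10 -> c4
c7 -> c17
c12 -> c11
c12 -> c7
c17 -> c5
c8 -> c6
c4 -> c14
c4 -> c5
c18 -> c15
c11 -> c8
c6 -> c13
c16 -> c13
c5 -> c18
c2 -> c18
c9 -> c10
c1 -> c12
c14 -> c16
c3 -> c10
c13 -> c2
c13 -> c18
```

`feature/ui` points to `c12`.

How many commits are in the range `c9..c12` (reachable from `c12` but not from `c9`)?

6

Reachable from c12: {c11, c12, c13, c15, c17, c18, c2, c5, c6, c7, c8}.
Reachable from c9: {c10, c13, c14, c15, c16, c18, c2, c4, c5, c9}.
In c12's history but not c9's: {c11, c12, c17, c6, c7, c8} — 6 commits.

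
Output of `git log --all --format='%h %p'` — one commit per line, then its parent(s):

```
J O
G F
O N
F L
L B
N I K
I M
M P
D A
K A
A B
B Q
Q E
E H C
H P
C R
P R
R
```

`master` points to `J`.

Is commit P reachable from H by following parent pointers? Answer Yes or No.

Yes

Ancestors of H (commits reachable by following parents): {H, P, R}.
P is in that set, so it is an ancestor of H.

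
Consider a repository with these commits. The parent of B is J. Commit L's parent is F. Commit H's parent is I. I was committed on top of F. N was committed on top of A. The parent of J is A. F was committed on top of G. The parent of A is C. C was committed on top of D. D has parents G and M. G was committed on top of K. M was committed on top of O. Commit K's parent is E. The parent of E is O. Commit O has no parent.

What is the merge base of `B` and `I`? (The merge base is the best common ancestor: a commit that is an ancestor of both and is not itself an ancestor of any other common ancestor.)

G

Ancestors of B: {A, B, C, D, E, G, J, K, M, O}.
Ancestors of I: {E, F, G, I, K, O}.
Common ancestors: {E, G, K, O}.
Among these, G is not an ancestor of any other common ancestor — it is the merge base.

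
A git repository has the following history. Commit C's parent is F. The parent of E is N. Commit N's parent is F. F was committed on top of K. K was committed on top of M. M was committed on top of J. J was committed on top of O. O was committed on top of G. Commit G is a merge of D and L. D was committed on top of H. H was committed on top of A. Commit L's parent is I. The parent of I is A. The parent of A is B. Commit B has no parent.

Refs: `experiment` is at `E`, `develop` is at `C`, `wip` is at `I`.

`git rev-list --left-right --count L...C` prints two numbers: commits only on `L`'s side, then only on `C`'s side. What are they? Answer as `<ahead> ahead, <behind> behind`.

Reachable from L: {A, B, I, L}.
Reachable from C: {A, B, C, D, F, G, H, I, J, K, L, M, O}.
Only in L's history (ahead): {} — 0.
Only in C's history (behind): {C, D, F, G, H, J, K, M, O} — 9.

0 ahead, 9 behind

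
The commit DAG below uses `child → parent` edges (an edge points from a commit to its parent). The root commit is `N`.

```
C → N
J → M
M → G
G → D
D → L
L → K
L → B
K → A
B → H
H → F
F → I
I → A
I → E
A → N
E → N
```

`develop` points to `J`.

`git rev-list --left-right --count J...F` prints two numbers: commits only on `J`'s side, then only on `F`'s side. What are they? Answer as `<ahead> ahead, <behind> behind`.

8 ahead, 0 behind

Reachable from J: {A, B, D, E, F, G, H, I, J, K, L, M, N}.
Reachable from F: {A, E, F, I, N}.
Only in J's history (ahead): {B, D, G, H, J, K, L, M} — 8.
Only in F's history (behind): {} — 0.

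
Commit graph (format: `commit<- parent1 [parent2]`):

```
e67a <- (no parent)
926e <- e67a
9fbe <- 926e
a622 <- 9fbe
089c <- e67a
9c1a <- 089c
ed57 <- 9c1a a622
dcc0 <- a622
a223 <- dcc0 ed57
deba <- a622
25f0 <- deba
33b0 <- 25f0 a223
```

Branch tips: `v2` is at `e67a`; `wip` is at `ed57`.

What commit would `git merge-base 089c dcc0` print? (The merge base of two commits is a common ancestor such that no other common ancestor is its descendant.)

e67a

Ancestors of 089c: {089c, e67a}.
Ancestors of dcc0: {926e, 9fbe, a622, dcc0, e67a}.
Common ancestors: {e67a}.
The only common ancestor is e67a, so it is the merge base.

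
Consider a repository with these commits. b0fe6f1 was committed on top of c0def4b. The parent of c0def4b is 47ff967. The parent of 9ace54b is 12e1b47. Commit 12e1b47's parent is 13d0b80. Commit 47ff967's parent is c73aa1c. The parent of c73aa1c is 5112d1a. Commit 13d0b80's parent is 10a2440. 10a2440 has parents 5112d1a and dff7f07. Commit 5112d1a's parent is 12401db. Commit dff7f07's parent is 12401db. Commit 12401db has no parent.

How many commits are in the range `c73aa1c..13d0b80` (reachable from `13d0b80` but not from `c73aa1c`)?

3

Reachable from 13d0b80: {10a2440, 12401db, 13d0b80, 5112d1a, dff7f07}.
Reachable from c73aa1c: {12401db, 5112d1a, c73aa1c}.
In 13d0b80's history but not c73aa1c's: {10a2440, 13d0b80, dff7f07} — 3 commits.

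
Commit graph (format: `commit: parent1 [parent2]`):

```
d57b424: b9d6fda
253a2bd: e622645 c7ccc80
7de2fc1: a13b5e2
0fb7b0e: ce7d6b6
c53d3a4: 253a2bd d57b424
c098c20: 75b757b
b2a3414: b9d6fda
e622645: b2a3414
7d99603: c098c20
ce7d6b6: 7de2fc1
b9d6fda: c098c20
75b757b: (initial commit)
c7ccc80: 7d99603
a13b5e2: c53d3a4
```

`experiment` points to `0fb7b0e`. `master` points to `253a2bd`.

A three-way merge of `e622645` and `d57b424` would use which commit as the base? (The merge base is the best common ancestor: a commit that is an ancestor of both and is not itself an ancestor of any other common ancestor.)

Ancestors of e622645: {75b757b, b2a3414, b9d6fda, c098c20, e622645}.
Ancestors of d57b424: {75b757b, b9d6fda, c098c20, d57b424}.
Common ancestors: {75b757b, b9d6fda, c098c20}.
Among these, b9d6fda is not an ancestor of any other common ancestor — it is the merge base.

b9d6fda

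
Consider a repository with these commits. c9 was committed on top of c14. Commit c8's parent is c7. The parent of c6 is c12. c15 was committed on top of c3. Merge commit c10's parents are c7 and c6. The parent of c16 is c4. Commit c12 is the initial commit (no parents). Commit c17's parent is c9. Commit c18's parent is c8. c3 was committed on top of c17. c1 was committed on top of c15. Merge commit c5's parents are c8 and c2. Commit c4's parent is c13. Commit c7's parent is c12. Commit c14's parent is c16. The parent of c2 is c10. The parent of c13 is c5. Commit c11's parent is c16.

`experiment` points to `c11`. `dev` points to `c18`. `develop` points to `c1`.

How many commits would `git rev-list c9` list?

12

Walking parent pointers from c9: reachable set = {c10, c12, c13, c14, c16, c2, c4, c5, c6, c7, c8, c9}.
That is 12 commits.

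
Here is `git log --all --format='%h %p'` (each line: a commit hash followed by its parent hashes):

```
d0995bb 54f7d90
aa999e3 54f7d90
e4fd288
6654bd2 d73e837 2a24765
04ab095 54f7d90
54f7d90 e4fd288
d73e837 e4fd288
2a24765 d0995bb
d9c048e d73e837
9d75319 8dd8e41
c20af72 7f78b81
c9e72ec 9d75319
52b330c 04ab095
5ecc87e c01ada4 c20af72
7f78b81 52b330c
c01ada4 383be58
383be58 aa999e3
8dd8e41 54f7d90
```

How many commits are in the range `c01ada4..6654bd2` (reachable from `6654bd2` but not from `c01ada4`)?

4

Reachable from 6654bd2: {2a24765, 54f7d90, 6654bd2, d0995bb, d73e837, e4fd288}.
Reachable from c01ada4: {383be58, 54f7d90, aa999e3, c01ada4, e4fd288}.
In 6654bd2's history but not c01ada4's: {2a24765, 6654bd2, d0995bb, d73e837} — 4 commits.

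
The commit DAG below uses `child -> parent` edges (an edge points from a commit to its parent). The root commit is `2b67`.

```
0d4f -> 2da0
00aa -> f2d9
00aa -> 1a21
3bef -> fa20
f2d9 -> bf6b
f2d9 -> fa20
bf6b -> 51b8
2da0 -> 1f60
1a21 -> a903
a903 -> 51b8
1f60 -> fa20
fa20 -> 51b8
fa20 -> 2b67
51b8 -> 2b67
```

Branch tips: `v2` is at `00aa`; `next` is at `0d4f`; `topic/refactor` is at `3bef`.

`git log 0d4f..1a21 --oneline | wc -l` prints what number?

2

Reachable from 1a21: {1a21, 2b67, 51b8, a903}.
Reachable from 0d4f: {0d4f, 1f60, 2b67, 2da0, 51b8, fa20}.
In 1a21's history but not 0d4f's: {1a21, a903} — 2 commits.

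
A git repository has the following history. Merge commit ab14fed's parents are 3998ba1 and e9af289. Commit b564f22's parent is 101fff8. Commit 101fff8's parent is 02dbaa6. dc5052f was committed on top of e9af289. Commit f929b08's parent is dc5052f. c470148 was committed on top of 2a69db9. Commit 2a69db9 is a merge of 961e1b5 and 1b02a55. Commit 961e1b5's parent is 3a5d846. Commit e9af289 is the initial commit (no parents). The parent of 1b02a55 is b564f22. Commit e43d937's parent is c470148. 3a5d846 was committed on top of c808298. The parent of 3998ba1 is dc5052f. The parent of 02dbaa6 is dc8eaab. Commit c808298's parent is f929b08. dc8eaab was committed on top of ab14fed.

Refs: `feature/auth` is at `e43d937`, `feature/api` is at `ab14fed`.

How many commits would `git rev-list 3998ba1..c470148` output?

12

Reachable from c470148: {02dbaa6, 101fff8, 1b02a55, 2a69db9, 3998ba1, 3a5d846, 961e1b5, ab14fed, b564f22, c470148, c808298, dc5052f, dc8eaab, e9af289, f929b08}.
Reachable from 3998ba1: {3998ba1, dc5052f, e9af289}.
In c470148's history but not 3998ba1's: {02dbaa6, 101fff8, 1b02a55, 2a69db9, 3a5d846, 961e1b5, ab14fed, b564f22, c470148, c808298, dc8eaab, f929b08} — 12 commits.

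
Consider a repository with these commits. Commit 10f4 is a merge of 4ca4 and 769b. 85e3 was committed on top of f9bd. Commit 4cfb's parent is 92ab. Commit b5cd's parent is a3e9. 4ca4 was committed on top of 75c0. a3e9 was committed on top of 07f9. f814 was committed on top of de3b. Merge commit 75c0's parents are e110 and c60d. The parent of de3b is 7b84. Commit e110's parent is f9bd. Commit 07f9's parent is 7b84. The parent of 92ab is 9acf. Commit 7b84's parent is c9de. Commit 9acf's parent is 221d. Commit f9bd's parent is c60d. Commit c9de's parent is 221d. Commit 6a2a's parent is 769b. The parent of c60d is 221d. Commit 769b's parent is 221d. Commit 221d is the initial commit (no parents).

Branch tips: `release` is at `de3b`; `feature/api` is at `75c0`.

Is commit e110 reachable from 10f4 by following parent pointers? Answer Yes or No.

Yes

Ancestors of 10f4 (commits reachable by following parents): {10f4, 221d, 4ca4, 75c0, 769b, c60d, e110, f9bd}.
e110 is in that set, so it is an ancestor of 10f4.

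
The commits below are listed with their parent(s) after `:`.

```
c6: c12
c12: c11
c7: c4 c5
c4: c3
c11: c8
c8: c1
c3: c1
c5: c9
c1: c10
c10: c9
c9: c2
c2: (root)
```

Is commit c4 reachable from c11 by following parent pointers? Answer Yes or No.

Ancestors of c11: {c1, c10, c11, c2, c8, c9}.
c4 is not in that set, so it is not an ancestor of c11.

No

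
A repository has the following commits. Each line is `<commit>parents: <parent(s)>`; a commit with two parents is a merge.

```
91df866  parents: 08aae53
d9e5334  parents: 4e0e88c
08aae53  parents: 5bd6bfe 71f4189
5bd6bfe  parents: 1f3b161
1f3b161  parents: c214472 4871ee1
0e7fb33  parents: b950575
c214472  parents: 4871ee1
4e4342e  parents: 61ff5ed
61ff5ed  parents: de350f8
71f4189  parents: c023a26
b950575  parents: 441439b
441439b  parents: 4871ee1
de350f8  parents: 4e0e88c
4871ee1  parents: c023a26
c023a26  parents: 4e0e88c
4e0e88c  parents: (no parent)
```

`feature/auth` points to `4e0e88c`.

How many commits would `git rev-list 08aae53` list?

Walking parent pointers from 08aae53: reachable set = {08aae53, 1f3b161, 4871ee1, 4e0e88c, 5bd6bfe, 71f4189, c023a26, c214472}.
That is 8 commits.

8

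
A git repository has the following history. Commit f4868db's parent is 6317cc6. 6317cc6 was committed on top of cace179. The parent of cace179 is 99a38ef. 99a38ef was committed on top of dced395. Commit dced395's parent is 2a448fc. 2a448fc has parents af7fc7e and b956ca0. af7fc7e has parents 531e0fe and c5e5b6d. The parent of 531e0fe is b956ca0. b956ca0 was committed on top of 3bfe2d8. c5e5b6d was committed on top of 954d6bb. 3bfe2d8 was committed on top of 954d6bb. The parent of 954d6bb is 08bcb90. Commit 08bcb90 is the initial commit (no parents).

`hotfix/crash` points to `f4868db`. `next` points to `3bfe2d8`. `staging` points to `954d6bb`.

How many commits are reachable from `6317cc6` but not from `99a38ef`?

Reachable from 6317cc6: {08bcb90, 2a448fc, 3bfe2d8, 531e0fe, 6317cc6, 954d6bb, 99a38ef, af7fc7e, b956ca0, c5e5b6d, cace179, dced395}.
Reachable from 99a38ef: {08bcb90, 2a448fc, 3bfe2d8, 531e0fe, 954d6bb, 99a38ef, af7fc7e, b956ca0, c5e5b6d, dced395}.
In 6317cc6's history but not 99a38ef's: {6317cc6, cace179} — 2 commits.

2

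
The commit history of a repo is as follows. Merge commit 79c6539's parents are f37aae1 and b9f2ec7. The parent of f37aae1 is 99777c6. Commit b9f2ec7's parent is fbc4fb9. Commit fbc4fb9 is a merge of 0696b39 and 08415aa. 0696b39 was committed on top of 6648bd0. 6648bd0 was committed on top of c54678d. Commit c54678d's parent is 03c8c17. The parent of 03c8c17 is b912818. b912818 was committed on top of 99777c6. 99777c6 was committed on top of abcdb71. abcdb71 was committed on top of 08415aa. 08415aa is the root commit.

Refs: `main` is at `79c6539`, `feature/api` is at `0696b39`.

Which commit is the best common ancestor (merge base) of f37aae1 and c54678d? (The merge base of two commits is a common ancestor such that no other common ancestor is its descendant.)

99777c6

Ancestors of f37aae1: {08415aa, 99777c6, abcdb71, f37aae1}.
Ancestors of c54678d: {03c8c17, 08415aa, 99777c6, abcdb71, b912818, c54678d}.
Common ancestors: {08415aa, 99777c6, abcdb71}.
Among these, 99777c6 is not an ancestor of any other common ancestor — it is the merge base.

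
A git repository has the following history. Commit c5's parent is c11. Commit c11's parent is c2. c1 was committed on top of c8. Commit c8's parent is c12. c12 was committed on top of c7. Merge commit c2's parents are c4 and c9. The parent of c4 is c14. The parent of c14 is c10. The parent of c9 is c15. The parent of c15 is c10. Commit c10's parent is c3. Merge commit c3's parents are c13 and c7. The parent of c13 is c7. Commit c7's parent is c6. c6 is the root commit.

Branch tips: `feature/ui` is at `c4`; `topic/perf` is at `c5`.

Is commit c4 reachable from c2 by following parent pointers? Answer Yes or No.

Yes

Ancestors of c2 (commits reachable by following parents): {c10, c13, c14, c15, c2, c3, c4, c6, c7, c9}.
c4 is in that set, so it is an ancestor of c2.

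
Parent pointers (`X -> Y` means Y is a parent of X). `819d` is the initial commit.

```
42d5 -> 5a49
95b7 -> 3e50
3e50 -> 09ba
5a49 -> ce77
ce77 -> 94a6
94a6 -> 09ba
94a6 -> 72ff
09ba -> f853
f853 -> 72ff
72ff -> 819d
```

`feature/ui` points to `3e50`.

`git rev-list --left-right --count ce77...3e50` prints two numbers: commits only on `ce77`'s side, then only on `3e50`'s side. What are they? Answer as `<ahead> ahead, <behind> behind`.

Reachable from ce77: {09ba, 72ff, 819d, 94a6, ce77, f853}.
Reachable from 3e50: {09ba, 3e50, 72ff, 819d, f853}.
Only in ce77's history (ahead): {94a6, ce77} — 2.
Only in 3e50's history (behind): {3e50} — 1.

2 ahead, 1 behind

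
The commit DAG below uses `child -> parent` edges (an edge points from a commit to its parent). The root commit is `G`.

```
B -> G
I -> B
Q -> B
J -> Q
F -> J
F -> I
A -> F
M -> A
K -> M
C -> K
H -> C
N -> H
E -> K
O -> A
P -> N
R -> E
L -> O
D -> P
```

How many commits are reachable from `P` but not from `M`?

5

Reachable from P: {A, B, C, F, G, H, I, J, K, M, N, P, Q}.
Reachable from M: {A, B, F, G, I, J, M, Q}.
In P's history but not M's: {C, H, K, N, P} — 5 commits.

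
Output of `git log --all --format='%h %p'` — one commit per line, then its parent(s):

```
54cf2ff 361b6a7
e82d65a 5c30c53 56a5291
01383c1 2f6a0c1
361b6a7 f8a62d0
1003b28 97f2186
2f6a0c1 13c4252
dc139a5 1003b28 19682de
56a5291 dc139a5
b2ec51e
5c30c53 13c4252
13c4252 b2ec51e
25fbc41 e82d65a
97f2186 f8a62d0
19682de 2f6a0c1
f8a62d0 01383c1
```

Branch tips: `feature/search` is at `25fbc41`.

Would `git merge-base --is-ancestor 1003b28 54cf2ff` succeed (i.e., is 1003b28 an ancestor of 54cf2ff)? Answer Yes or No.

No

Ancestors of 54cf2ff: {01383c1, 13c4252, 2f6a0c1, 361b6a7, 54cf2ff, b2ec51e, f8a62d0}.
1003b28 is not in that set, so it is not an ancestor of 54cf2ff.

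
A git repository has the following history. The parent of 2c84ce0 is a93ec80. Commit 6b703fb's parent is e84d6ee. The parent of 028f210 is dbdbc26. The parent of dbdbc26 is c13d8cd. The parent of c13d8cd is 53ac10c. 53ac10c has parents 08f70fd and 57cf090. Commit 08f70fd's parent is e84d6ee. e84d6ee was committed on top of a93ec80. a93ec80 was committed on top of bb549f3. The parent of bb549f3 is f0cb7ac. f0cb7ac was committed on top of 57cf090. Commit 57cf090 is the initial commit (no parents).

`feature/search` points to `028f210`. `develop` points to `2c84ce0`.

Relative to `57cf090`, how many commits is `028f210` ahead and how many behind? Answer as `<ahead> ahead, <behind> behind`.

Reachable from 028f210: {028f210, 08f70fd, 53ac10c, 57cf090, a93ec80, bb549f3, c13d8cd, dbdbc26, e84d6ee, f0cb7ac}.
Reachable from 57cf090: {57cf090}.
Only in 028f210's history (ahead): {028f210, 08f70fd, 53ac10c, a93ec80, bb549f3, c13d8cd, dbdbc26, e84d6ee, f0cb7ac} — 9.
Only in 57cf090's history (behind): {} — 0.

9 ahead, 0 behind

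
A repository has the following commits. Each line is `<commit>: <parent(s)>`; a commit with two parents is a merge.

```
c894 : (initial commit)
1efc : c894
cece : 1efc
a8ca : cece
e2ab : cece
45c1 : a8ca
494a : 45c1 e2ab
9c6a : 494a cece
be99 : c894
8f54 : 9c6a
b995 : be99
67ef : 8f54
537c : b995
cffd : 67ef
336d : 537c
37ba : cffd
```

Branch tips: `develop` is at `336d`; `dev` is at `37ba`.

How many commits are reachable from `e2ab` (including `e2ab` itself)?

Walking parent pointers from e2ab: reachable set = {1efc, c894, cece, e2ab}.
That is 4 commits.

4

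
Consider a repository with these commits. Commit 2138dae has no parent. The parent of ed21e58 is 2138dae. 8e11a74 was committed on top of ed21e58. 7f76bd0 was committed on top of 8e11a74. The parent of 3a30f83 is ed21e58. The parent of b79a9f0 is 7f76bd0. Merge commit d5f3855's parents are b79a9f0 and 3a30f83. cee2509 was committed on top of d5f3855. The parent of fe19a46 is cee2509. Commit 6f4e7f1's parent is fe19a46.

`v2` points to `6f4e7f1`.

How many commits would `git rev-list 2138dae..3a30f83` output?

2

Reachable from 3a30f83: {2138dae, 3a30f83, ed21e58}.
Reachable from 2138dae: {2138dae}.
In 3a30f83's history but not 2138dae's: {3a30f83, ed21e58} — 2 commits.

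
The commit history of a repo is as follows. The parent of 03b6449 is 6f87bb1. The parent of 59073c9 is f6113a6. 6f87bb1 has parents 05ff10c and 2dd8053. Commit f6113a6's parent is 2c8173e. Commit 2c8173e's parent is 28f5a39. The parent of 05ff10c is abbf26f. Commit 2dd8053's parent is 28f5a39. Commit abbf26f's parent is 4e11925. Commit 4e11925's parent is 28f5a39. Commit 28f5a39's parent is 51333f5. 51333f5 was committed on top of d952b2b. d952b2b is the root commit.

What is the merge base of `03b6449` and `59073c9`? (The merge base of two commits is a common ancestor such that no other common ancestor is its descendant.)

Ancestors of 03b6449: {03b6449, 05ff10c, 28f5a39, 2dd8053, 4e11925, 51333f5, 6f87bb1, abbf26f, d952b2b}.
Ancestors of 59073c9: {28f5a39, 2c8173e, 51333f5, 59073c9, d952b2b, f6113a6}.
Common ancestors: {28f5a39, 51333f5, d952b2b}.
Among these, 28f5a39 is not an ancestor of any other common ancestor — it is the merge base.

28f5a39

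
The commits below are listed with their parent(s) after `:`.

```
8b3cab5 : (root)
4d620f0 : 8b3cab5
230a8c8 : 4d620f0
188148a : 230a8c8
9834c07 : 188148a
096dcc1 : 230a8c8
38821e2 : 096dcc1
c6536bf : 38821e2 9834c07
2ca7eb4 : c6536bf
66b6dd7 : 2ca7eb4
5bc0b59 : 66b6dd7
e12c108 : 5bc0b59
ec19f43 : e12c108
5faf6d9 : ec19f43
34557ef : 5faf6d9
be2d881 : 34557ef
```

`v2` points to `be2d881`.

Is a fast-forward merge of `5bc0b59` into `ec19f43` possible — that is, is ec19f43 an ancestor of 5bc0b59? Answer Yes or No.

No

A fast-forward from ec19f43 to 5bc0b59 is possible iff ec19f43 is an ancestor of 5bc0b59.
Ancestors of 5bc0b59: {096dcc1, 188148a, 230a8c8, 2ca7eb4, 38821e2, 4d620f0, 5bc0b59, 66b6dd7, 8b3cab5, 9834c07, c6536bf}.
ec19f43 is not among them, so fast-forward is not possible.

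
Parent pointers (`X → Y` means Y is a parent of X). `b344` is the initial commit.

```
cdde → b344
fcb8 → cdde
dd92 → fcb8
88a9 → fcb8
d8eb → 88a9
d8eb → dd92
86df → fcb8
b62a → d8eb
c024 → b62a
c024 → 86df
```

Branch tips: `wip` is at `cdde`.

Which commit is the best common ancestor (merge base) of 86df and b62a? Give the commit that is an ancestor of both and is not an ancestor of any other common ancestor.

Ancestors of 86df: {86df, b344, cdde, fcb8}.
Ancestors of b62a: {88a9, b344, b62a, cdde, d8eb, dd92, fcb8}.
Common ancestors: {b344, cdde, fcb8}.
Among these, fcb8 is not an ancestor of any other common ancestor — it is the merge base.

fcb8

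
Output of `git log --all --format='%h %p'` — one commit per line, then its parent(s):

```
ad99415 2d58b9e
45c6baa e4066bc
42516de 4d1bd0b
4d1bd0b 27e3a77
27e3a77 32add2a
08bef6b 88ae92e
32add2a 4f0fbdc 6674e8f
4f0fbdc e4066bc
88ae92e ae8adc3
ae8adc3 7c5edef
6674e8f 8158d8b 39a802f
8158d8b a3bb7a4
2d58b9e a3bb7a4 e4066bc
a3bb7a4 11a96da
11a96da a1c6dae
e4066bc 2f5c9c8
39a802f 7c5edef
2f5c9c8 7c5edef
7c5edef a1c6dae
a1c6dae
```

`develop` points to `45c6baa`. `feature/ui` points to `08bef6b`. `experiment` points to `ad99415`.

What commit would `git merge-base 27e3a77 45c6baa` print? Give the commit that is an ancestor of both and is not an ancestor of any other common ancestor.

e4066bc

Ancestors of 27e3a77: {11a96da, 27e3a77, 2f5c9c8, 32add2a, 39a802f, 4f0fbdc, 6674e8f, 7c5edef, 8158d8b, a1c6dae, a3bb7a4, e4066bc}.
Ancestors of 45c6baa: {2f5c9c8, 45c6baa, 7c5edef, a1c6dae, e4066bc}.
Common ancestors: {2f5c9c8, 7c5edef, a1c6dae, e4066bc}.
Among these, e4066bc is not an ancestor of any other common ancestor — it is the merge base.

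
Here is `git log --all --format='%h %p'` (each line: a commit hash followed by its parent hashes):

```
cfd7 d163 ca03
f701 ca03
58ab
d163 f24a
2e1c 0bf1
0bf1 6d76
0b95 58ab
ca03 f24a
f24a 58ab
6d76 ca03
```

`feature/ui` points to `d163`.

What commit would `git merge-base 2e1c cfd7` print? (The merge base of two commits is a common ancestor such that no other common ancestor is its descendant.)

Ancestors of 2e1c: {0bf1, 2e1c, 58ab, 6d76, ca03, f24a}.
Ancestors of cfd7: {58ab, ca03, cfd7, d163, f24a}.
Common ancestors: {58ab, ca03, f24a}.
Among these, ca03 is not an ancestor of any other common ancestor — it is the merge base.

ca03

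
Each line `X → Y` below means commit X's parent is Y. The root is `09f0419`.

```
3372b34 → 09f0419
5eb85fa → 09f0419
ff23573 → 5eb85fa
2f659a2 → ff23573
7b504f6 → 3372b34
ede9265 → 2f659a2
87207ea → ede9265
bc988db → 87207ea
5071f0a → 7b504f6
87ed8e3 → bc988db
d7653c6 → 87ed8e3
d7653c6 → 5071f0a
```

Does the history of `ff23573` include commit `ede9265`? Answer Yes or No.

Ancestors of ff23573: {09f0419, 5eb85fa, ff23573}.
ede9265 is not in that set, so it is not an ancestor of ff23573.

No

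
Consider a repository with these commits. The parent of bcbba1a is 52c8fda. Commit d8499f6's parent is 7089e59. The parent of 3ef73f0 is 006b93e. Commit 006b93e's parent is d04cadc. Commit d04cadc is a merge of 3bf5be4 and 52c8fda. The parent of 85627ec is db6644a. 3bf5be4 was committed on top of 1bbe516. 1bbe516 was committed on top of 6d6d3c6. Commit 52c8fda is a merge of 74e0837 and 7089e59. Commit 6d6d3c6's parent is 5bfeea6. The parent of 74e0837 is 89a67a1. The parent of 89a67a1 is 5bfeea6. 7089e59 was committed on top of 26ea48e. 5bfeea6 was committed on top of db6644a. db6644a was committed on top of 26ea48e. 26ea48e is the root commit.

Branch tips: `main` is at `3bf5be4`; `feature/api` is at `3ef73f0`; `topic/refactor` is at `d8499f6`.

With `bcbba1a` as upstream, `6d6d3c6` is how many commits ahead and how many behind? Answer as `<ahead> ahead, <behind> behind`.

1 ahead, 5 behind

Reachable from 6d6d3c6: {26ea48e, 5bfeea6, 6d6d3c6, db6644a}.
Reachable from bcbba1a: {26ea48e, 52c8fda, 5bfeea6, 7089e59, 74e0837, 89a67a1, bcbba1a, db6644a}.
Only in 6d6d3c6's history (ahead): {6d6d3c6} — 1.
Only in bcbba1a's history (behind): {52c8fda, 7089e59, 74e0837, 89a67a1, bcbba1a} — 5.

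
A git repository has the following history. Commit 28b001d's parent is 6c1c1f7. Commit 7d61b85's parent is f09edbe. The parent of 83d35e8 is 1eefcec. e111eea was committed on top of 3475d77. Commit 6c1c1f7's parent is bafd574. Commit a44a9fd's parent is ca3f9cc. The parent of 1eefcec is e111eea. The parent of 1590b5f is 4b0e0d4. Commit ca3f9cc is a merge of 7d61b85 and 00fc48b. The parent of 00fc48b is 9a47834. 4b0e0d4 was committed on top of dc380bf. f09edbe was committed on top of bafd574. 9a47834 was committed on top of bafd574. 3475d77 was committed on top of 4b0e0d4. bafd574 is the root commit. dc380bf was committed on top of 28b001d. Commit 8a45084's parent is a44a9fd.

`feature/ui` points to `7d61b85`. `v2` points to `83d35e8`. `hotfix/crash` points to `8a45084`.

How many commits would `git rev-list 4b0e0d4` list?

Walking parent pointers from 4b0e0d4: reachable set = {28b001d, 4b0e0d4, 6c1c1f7, bafd574, dc380bf}.
That is 5 commits.

5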